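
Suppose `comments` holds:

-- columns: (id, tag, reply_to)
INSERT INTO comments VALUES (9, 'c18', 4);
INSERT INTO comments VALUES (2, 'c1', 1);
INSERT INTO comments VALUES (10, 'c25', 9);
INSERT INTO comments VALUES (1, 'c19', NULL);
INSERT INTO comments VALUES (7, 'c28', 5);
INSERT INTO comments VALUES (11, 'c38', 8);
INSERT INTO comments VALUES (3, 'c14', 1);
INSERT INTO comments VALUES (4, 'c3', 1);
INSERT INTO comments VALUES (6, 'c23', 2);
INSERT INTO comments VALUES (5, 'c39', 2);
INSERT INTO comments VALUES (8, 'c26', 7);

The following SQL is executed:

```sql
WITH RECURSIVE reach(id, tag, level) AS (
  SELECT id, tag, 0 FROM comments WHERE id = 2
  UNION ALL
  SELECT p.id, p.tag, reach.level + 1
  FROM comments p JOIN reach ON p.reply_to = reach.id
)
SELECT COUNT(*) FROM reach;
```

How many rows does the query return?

Base: id=2 (c1) at level 0.
Iteration 1: rows with reply_to in {2} -> c39 (id 5, level 1), c23 (id 6, level 1).
Iteration 2: rows with reply_to in {5,6} -> c28 (id 7, level 2).
Iteration 3: rows with reply_to in {7} -> c26 (id 8, level 3).
Iteration 4: rows with reply_to in {8} -> c38 (id 11, level 4).
Iteration 5: no rows with reply_to in {11}; recursion stops.
Total rows emitted: 6.

6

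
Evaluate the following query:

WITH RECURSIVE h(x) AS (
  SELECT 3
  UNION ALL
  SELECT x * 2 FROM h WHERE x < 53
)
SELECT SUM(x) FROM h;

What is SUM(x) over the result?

189

Base: x=3.
Iteration 1: 3 < 53 holds -> x = 3 * 2 = 6.
Iteration 2: 6 < 53 holds -> x = 6 * 2 = 12.
Iteration 3: 12 < 53 holds -> x = 12 * 2 = 24.
Iteration 4: 24 < 53 holds -> x = 24 * 2 = 48.
Iteration 5: 48 < 53 holds -> x = 48 * 2 = 96.
Iteration 6: 96 < 53 fails; recursion stops.
SUM(x) = 3 + 6 + 12 + 24 + 48 + 96 = 189.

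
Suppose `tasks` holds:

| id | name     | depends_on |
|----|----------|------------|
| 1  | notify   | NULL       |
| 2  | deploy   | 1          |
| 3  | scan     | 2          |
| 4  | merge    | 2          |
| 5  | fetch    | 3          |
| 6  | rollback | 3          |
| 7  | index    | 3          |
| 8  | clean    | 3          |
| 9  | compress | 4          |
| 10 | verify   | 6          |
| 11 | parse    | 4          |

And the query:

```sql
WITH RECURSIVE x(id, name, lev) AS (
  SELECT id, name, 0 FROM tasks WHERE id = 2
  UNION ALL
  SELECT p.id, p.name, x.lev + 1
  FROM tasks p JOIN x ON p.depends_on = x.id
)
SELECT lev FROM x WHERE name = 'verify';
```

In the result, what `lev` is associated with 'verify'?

Base: id=2 (deploy) at lev 0.
Iteration 1: rows with depends_on in {2} -> scan (id 3, lev 1), merge (id 4, lev 1).
Iteration 2: rows with depends_on in {3,4} -> fetch (id 5, lev 2), rollback (id 6, lev 2), index (id 7, lev 2), clean (id 8, lev 2), compress (id 9, lev 2), parse (id 11, lev 2).
Iteration 3: rows with depends_on in {5,6,7,8,9,11} -> verify (id 10, lev 3).
Iteration 4: no rows with depends_on in {10}; recursion stops.

3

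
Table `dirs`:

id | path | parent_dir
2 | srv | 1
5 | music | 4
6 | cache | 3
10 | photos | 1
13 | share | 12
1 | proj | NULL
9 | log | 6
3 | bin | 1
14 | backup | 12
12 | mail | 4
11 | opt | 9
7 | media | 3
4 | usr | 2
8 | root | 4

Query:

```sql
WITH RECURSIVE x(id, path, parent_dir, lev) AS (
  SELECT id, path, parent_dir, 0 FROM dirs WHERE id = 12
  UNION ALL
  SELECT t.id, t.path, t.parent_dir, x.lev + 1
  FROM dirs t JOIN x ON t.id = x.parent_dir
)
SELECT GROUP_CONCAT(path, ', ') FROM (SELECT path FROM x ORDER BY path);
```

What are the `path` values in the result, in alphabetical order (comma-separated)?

mail, proj, srv, usr

Base: id=12 (mail), parent_dir=4, lev 0.
Iteration 1: join on id=4 -> usr (id 4, parent_dir=2, lev 1).
Iteration 2: join on id=2 -> srv (id 2, parent_dir=1, lev 2).
Iteration 3: join on id=1 -> proj (id 1, parent_dir=NULL, lev 3).
Iteration 4: parent_dir is NULL; no match; recursion stops.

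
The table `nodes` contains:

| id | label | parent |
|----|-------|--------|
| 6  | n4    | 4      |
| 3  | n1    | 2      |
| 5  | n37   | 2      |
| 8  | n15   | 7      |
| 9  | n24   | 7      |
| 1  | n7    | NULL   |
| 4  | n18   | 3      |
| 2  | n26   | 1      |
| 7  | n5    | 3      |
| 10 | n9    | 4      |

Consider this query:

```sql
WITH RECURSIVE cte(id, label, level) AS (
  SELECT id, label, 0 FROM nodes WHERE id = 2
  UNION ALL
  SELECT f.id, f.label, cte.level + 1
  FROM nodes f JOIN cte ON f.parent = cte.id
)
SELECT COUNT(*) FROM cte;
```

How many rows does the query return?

Base: id=2 (n26) at level 0.
Iteration 1: rows with parent in {2} -> n1 (id 3, level 1), n37 (id 5, level 1).
Iteration 2: rows with parent in {3,5} -> n18 (id 4, level 2), n5 (id 7, level 2).
Iteration 3: rows with parent in {4,7} -> n4 (id 6, level 3), n15 (id 8, level 3), n24 (id 9, level 3), n9 (id 10, level 3).
Iteration 4: no rows with parent in {6,8,9,10}; recursion stops.
Total rows emitted: 9.

9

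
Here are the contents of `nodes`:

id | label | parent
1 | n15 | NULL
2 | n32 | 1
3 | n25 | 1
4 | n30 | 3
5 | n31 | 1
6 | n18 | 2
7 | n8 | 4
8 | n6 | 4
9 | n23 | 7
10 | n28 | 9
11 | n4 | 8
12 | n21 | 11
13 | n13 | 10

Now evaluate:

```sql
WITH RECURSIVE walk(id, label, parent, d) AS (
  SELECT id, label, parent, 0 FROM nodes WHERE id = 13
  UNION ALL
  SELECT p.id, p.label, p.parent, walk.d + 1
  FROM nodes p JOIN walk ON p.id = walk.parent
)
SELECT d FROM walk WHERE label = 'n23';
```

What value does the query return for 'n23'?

Base: id=13 (n13), parent=10, d 0.
Iteration 1: join on id=10 -> n28 (id 10, parent=9, d 1).
Iteration 2: join on id=9 -> n23 (id 9, parent=7, d 2).
Iteration 3: join on id=7 -> n8 (id 7, parent=4, d 3).
Iteration 4: join on id=4 -> n30 (id 4, parent=3, d 4).
Iteration 5: join on id=3 -> n25 (id 3, parent=1, d 5).
Iteration 6: join on id=1 -> n15 (id 1, parent=NULL, d 6).
Iteration 7: parent is NULL; no match; recursion stops.

2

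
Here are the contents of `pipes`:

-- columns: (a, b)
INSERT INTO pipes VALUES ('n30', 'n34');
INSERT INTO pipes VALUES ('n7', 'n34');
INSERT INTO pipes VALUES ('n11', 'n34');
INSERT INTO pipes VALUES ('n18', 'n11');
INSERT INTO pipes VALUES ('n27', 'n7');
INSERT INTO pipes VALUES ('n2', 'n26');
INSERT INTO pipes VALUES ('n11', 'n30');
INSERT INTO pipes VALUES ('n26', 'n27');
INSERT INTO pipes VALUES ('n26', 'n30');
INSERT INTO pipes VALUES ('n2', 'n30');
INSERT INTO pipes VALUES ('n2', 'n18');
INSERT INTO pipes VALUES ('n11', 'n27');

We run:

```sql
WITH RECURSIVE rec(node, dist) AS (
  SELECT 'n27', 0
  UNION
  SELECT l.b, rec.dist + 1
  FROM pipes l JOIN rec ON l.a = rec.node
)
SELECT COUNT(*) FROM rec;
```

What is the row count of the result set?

Base: (n27, dist=0).
Iteration 1: edges from {n27} -> (n7, dist=1).
Iteration 2: edges from {n7} -> (n34, dist=2).
Iteration 3: no outgoing edges from {n34}; recursion stops.
Total rows emitted: 3.

3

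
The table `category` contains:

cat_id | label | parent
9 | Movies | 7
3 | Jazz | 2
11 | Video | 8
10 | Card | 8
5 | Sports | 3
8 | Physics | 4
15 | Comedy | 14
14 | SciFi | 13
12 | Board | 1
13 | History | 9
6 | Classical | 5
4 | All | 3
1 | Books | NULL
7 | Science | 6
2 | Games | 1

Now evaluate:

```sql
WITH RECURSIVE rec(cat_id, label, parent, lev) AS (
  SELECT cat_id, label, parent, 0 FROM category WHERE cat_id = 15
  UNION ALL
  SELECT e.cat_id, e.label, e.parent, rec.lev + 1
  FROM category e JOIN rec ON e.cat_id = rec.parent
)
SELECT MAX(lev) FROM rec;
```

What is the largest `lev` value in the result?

Base: cat_id=15 (Comedy), parent=14, lev 0.
Iteration 1: join on cat_id=14 -> SciFi (id 14, parent=13, lev 1).
Iteration 2: join on cat_id=13 -> History (id 13, parent=9, lev 2).
Iteration 3: join on cat_id=9 -> Movies (id 9, parent=7, lev 3).
Iteration 4: join on cat_id=7 -> Science (id 7, parent=6, lev 4).
Iteration 5: join on cat_id=6 -> Classical (id 6, parent=5, lev 5).
Iteration 6: join on cat_id=5 -> Sports (id 5, parent=3, lev 6).
Iteration 7: join on cat_id=3 -> Jazz (id 3, parent=2, lev 7).
Iteration 8: join on cat_id=2 -> Games (id 2, parent=1, lev 8).
Iteration 9: join on cat_id=1 -> Books (id 1, parent=NULL, lev 9).
Iteration 10: parent is NULL; no match; recursion stops.
lev values: 0, 1, 2, 3, 4, 5, 6, 7, 8, 9; the maximum is 9.

9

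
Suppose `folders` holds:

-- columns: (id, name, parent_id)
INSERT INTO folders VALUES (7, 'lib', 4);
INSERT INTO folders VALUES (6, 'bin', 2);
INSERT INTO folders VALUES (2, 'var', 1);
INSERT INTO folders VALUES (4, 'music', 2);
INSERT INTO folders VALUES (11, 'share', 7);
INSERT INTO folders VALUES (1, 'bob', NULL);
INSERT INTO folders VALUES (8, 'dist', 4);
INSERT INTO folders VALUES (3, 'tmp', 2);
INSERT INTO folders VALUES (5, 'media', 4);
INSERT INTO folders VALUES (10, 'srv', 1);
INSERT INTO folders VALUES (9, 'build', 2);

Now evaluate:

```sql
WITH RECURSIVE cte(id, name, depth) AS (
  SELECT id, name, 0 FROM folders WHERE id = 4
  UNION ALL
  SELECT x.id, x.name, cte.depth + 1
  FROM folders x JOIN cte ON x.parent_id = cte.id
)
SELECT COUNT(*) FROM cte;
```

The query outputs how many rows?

5

Base: id=4 (music) at depth 0.
Iteration 1: rows with parent_id in {4} -> media (id 5, depth 1), lib (id 7, depth 1), dist (id 8, depth 1).
Iteration 2: rows with parent_id in {5,7,8} -> share (id 11, depth 2).
Iteration 3: no rows with parent_id in {11}; recursion stops.
Total rows emitted: 5.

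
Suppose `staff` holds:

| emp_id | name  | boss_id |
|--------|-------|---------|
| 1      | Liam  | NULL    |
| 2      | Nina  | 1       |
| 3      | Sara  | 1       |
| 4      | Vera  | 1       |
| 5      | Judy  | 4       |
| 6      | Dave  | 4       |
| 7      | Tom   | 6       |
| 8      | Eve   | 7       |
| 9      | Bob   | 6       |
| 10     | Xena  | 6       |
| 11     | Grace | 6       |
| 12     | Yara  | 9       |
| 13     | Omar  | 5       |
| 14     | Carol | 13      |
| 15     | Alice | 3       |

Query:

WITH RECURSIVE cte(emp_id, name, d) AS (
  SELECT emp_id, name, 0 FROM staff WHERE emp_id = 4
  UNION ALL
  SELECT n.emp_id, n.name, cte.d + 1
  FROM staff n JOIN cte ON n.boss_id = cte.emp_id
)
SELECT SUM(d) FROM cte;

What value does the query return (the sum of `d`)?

Base: emp_id=4 (Vera) at d 0.
Iteration 1: rows with boss_id in {4} -> Judy (id 5, d 1), Dave (id 6, d 1).
Iteration 2: rows with boss_id in {5,6} -> Tom (id 7, d 2), Bob (id 9, d 2), Xena (id 10, d 2), Grace (id 11, d 2), Omar (id 13, d 2).
Iteration 3: rows with boss_id in {7,9,10,11,13} -> Eve (id 8, d 3), Yara (id 12, d 3), Carol (id 14, d 3).
Iteration 4: no rows with boss_id in {8,12,14}; recursion stops.
SUM(d) = 0 + 1 + 1 + 2 + 2 + 2 + 2 + 2 + 3 + 3 + 3 = 21.

21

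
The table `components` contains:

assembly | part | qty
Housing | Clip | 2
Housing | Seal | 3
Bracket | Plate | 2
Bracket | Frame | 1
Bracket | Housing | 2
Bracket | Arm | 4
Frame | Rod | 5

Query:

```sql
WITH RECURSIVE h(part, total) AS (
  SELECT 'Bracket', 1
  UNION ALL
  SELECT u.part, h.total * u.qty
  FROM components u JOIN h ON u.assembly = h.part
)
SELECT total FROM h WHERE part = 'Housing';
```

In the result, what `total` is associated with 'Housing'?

2

Base: (Bracket, total=1).
Iteration 1: components of {Bracket} -> Arm = 1*4 = 4, Frame = 1*1 = 1, Housing = 1*2 = 2, Plate = 1*2 = 2.
Iteration 2: components of {Arm,Frame,Housing,Plate} -> Clip = 2*2 = 4, Rod = 1*5 = 5, Seal = 2*3 = 6.
Iteration 3: no further components; recursion stops.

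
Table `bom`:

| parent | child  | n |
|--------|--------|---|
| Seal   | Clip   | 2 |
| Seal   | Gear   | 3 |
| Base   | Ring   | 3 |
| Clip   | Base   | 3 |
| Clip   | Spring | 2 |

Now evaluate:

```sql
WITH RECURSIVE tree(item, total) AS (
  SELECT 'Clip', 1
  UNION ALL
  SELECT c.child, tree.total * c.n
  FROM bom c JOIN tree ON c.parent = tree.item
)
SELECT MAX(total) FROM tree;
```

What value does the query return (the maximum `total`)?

9

Base: (Clip, total=1).
Iteration 1: components of {Clip} -> Base = 1*3 = 3, Spring = 1*2 = 2.
Iteration 2: components of {Base,Spring} -> Ring = 3*3 = 9.
Iteration 3: no further components; recursion stops.
total values: 1, 2, 3, 9; the maximum is 9.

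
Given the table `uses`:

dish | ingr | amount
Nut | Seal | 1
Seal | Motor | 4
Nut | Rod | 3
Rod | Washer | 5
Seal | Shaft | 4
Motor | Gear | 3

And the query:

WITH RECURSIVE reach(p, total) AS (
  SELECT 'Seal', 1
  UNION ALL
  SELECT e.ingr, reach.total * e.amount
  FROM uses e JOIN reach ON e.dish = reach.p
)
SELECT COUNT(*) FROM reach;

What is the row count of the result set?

4

Base: (Seal, total=1).
Iteration 1: components of {Seal} -> Motor = 1*4 = 4, Shaft = 1*4 = 4.
Iteration 2: components of {Motor,Shaft} -> Gear = 4*3 = 12.
Iteration 3: no further components; recursion stops.
Total rows emitted: 4.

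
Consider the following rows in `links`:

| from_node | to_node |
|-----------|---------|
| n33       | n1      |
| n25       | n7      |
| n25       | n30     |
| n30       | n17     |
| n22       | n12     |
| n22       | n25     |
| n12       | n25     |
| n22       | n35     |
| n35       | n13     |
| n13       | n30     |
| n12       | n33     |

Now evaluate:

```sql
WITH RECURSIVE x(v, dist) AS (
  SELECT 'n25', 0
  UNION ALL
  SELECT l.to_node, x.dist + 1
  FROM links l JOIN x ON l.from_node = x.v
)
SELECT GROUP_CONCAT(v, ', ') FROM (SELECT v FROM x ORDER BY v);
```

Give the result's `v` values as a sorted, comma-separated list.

n17, n25, n30, n7

Base: (n25, dist=0).
Iteration 1: edges from {n25} -> (n30, dist=1), (n7, dist=1).
Iteration 2: edges from {n30,n7} -> (n17, dist=2).
Iteration 3: no outgoing edges from {n17}; recursion stops.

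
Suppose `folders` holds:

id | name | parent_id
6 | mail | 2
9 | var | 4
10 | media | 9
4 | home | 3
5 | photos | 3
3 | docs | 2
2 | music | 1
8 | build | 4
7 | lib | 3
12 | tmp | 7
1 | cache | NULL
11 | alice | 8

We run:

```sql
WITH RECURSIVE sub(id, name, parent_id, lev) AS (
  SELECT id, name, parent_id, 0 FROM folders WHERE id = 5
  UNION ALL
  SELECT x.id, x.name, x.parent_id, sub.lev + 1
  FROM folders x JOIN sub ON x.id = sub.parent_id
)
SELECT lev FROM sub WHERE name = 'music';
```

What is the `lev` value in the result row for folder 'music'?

Base: id=5 (photos), parent_id=3, lev 0.
Iteration 1: join on id=3 -> docs (id 3, parent_id=2, lev 1).
Iteration 2: join on id=2 -> music (id 2, parent_id=1, lev 2).
Iteration 3: join on id=1 -> cache (id 1, parent_id=NULL, lev 3).
Iteration 4: parent_id is NULL; no match; recursion stops.

2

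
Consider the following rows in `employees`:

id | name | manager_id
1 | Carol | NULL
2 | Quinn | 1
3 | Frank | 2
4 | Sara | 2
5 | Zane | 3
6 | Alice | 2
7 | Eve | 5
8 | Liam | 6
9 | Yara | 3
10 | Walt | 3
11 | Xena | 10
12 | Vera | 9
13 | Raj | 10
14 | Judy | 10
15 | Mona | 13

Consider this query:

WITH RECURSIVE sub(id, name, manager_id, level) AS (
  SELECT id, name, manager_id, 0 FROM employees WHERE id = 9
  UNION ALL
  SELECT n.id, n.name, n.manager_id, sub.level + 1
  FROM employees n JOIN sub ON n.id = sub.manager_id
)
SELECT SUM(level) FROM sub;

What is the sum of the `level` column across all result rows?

6

Base: id=9 (Yara), manager_id=3, level 0.
Iteration 1: join on id=3 -> Frank (id 3, manager_id=2, level 1).
Iteration 2: join on id=2 -> Quinn (id 2, manager_id=1, level 2).
Iteration 3: join on id=1 -> Carol (id 1, manager_id=NULL, level 3).
Iteration 4: manager_id is NULL; no match; recursion stops.
SUM(level) = 0 + 1 + 2 + 3 = 6.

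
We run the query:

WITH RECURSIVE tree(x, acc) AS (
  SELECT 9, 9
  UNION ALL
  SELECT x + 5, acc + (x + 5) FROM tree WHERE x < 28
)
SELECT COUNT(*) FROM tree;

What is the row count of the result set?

5

Base: x=9, acc=9.
Iteration 1: 9 < 28 holds -> x = 9 + 5 = 14, acc = 9 + 14 = 23.
Iteration 2: 14 < 28 holds -> x = 14 + 5 = 19, acc = 23 + 19 = 42.
Iteration 3: 19 < 28 holds -> x = 19 + 5 = 24, acc = 42 + 24 = 66.
Iteration 4: 24 < 28 holds -> x = 24 + 5 = 29, acc = 66 + 29 = 95.
Iteration 5: 29 < 28 fails; recursion stops.
Total rows emitted: 5.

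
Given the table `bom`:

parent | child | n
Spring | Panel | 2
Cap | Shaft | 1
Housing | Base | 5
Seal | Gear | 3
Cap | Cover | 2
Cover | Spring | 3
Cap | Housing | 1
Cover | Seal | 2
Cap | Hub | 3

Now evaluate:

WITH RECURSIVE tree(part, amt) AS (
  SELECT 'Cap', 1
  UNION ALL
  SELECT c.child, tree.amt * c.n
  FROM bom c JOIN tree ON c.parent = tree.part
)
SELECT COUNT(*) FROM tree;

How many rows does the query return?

10

Base: (Cap, amt=1).
Iteration 1: components of {Cap} -> Cover = 1*2 = 2, Housing = 1*1 = 1, Hub = 1*3 = 3, Shaft = 1*1 = 1.
Iteration 2: components of {Cover,Housing,Hub,Shaft} -> Base = 1*5 = 5, Seal = 2*2 = 4, Spring = 2*3 = 6.
Iteration 3: components of {Base,Seal,Spring} -> Gear = 4*3 = 12, Panel = 6*2 = 12.
Iteration 4: no further components; recursion stops.
Total rows emitted: 10.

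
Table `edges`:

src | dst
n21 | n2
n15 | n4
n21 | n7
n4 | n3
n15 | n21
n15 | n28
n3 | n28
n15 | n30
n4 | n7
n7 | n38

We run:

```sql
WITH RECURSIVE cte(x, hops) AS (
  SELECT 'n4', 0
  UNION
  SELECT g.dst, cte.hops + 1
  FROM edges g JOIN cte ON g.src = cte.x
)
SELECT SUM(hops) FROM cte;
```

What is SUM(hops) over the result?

6

Base: (n4, hops=0).
Iteration 1: edges from {n4} -> (n3, hops=1), (n7, hops=1).
Iteration 2: edges from {n3,n7} -> (n28, hops=2), (n38, hops=2).
Iteration 3: no outgoing edges from {n28,n38}; recursion stops.
SUM(hops) = 0 + 1 + 1 + 2 + 2 = 6.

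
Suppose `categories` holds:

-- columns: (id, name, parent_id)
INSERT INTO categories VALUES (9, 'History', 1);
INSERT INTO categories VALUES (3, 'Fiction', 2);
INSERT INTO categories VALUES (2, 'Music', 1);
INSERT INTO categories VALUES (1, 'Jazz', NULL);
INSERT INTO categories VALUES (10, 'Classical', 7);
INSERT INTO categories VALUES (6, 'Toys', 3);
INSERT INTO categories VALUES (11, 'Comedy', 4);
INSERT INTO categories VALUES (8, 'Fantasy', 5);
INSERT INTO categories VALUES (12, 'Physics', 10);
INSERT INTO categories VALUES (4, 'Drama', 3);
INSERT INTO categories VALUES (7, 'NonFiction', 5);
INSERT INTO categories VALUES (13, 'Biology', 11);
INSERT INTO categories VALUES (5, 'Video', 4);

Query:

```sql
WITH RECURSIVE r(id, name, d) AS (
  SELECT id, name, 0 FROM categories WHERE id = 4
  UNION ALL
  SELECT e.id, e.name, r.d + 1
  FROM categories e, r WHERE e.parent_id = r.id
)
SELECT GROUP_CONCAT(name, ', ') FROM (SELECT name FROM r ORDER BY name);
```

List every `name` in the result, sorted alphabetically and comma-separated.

Biology, Classical, Comedy, Drama, Fantasy, NonFiction, Physics, Video

Base: id=4 (Drama) at d 0.
Iteration 1: rows with parent_id in {4} -> Video (id 5, d 1), Comedy (id 11, d 1).
Iteration 2: rows with parent_id in {5,11} -> NonFiction (id 7, d 2), Fantasy (id 8, d 2), Biology (id 13, d 2).
Iteration 3: rows with parent_id in {7,8,13} -> Classical (id 10, d 3).
Iteration 4: rows with parent_id in {10} -> Physics (id 12, d 4).
Iteration 5: no rows with parent_id in {12}; recursion stops.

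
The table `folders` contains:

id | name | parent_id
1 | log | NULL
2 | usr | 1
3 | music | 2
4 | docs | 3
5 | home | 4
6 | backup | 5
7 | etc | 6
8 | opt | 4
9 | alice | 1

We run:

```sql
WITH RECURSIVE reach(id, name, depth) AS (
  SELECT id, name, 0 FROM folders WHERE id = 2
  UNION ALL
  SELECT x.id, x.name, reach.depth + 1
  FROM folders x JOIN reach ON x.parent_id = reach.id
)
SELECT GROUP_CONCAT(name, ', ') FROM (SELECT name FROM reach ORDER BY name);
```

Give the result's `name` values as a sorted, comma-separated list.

backup, docs, etc, home, music, opt, usr

Base: id=2 (usr) at depth 0.
Iteration 1: rows with parent_id in {2} -> music (id 3, depth 1).
Iteration 2: rows with parent_id in {3} -> docs (id 4, depth 2).
Iteration 3: rows with parent_id in {4} -> home (id 5, depth 3), opt (id 8, depth 3).
Iteration 4: rows with parent_id in {5,8} -> backup (id 6, depth 4).
Iteration 5: rows with parent_id in {6} -> etc (id 7, depth 5).
Iteration 6: no rows with parent_id in {7}; recursion stops.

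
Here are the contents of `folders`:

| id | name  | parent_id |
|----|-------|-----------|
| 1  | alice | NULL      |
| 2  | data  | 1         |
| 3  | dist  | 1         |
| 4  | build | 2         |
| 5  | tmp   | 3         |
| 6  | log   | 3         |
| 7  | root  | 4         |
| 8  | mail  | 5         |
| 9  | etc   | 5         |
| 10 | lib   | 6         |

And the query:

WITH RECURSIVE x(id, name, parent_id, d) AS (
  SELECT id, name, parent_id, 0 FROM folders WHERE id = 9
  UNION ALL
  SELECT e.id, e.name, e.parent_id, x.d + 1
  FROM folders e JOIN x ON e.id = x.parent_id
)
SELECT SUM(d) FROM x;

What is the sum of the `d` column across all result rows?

Base: id=9 (etc), parent_id=5, d 0.
Iteration 1: join on id=5 -> tmp (id 5, parent_id=3, d 1).
Iteration 2: join on id=3 -> dist (id 3, parent_id=1, d 2).
Iteration 3: join on id=1 -> alice (id 1, parent_id=NULL, d 3).
Iteration 4: parent_id is NULL; no match; recursion stops.
SUM(d) = 0 + 1 + 2 + 3 = 6.

6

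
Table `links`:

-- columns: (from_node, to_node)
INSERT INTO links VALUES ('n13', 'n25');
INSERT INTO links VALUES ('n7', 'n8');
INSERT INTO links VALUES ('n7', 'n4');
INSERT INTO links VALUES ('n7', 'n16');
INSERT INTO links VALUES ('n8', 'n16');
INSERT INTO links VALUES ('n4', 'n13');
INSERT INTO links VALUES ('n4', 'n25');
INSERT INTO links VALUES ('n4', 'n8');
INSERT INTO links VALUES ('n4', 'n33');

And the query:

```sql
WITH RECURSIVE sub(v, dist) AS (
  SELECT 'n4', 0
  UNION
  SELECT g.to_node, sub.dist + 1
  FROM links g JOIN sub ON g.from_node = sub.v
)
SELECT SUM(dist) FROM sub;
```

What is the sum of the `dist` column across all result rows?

Base: (n4, dist=0).
Iteration 1: edges from {n4} -> (n13, dist=1), (n25, dist=1), (n33, dist=1), (n8, dist=1).
Iteration 2: edges from {n13,n25,n33,n8} -> (n16, dist=2), (n25, dist=2).
Iteration 3: no outgoing edges from {n16,n25}; recursion stops.
SUM(dist) = 0 + 1 + 1 + 1 + 1 + 2 + 2 = 8.

8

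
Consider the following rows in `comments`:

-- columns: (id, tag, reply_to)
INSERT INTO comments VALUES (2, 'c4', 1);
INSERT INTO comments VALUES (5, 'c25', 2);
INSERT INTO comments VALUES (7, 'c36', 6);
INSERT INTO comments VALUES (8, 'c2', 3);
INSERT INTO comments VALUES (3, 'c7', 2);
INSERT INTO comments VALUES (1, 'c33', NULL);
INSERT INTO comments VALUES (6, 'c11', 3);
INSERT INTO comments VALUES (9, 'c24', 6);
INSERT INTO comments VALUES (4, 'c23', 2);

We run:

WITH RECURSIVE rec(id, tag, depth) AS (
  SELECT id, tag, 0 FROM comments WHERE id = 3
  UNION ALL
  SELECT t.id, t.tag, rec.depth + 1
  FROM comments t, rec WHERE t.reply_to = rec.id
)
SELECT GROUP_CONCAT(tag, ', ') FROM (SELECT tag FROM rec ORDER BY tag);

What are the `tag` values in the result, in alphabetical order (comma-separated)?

Base: id=3 (c7) at depth 0.
Iteration 1: rows with reply_to in {3} -> c11 (id 6, depth 1), c2 (id 8, depth 1).
Iteration 2: rows with reply_to in {6,8} -> c36 (id 7, depth 2), c24 (id 9, depth 2).
Iteration 3: no rows with reply_to in {7,9}; recursion stops.

c11, c2, c24, c36, c7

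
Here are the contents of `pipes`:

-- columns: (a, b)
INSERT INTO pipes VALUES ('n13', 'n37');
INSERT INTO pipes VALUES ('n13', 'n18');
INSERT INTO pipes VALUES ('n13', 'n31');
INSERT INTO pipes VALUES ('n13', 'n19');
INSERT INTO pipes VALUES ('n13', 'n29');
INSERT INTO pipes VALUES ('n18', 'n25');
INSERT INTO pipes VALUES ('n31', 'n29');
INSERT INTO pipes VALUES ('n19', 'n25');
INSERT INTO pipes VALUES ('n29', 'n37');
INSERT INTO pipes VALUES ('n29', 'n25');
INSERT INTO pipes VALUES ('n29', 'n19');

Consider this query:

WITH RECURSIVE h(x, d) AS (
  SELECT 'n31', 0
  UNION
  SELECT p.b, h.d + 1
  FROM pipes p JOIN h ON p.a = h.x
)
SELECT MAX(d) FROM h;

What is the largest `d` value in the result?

3

Base: (n31, d=0).
Iteration 1: edges from {n31} -> (n29, d=1).
Iteration 2: edges from {n29} -> (n19, d=2), (n25, d=2), (n37, d=2).
Iteration 3: edges from {n19,n25,n37} -> (n25, d=3).
Iteration 4: no outgoing edges from {n25}; recursion stops.
d values: 0, 1, 2, 2, 2, 3; the maximum is 3.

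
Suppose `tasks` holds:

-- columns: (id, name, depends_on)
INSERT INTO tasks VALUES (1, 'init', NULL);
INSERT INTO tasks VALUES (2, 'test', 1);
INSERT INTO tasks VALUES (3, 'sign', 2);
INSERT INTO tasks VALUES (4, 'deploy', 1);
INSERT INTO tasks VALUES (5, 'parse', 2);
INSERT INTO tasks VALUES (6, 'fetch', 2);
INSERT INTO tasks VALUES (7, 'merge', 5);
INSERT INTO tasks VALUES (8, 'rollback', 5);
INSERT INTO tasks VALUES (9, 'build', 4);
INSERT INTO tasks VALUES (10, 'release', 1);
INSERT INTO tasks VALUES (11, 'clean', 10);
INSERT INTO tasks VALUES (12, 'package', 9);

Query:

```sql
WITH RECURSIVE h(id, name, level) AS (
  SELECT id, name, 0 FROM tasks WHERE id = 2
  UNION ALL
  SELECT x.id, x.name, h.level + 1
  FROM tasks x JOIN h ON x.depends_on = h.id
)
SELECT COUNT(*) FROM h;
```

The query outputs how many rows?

6

Base: id=2 (test) at level 0.
Iteration 1: rows with depends_on in {2} -> sign (id 3, level 1), parse (id 5, level 1), fetch (id 6, level 1).
Iteration 2: rows with depends_on in {3,5,6} -> merge (id 7, level 2), rollback (id 8, level 2).
Iteration 3: no rows with depends_on in {7,8}; recursion stops.
Total rows emitted: 6.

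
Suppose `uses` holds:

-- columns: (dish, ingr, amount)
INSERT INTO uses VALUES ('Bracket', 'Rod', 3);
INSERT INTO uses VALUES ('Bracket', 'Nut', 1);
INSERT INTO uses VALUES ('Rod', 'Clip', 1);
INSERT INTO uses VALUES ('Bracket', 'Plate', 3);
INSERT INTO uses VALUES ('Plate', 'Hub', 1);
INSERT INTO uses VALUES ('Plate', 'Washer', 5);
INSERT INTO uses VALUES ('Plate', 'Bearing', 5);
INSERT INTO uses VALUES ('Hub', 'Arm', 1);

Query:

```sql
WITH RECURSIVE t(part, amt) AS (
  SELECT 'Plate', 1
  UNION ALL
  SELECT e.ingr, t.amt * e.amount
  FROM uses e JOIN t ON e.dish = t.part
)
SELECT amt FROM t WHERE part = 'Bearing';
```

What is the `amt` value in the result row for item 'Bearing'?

Base: (Plate, amt=1).
Iteration 1: components of {Plate} -> Bearing = 1*5 = 5, Hub = 1*1 = 1, Washer = 1*5 = 5.
Iteration 2: components of {Bearing,Hub,Washer} -> Arm = 1*1 = 1.
Iteration 3: no further components; recursion stops.

5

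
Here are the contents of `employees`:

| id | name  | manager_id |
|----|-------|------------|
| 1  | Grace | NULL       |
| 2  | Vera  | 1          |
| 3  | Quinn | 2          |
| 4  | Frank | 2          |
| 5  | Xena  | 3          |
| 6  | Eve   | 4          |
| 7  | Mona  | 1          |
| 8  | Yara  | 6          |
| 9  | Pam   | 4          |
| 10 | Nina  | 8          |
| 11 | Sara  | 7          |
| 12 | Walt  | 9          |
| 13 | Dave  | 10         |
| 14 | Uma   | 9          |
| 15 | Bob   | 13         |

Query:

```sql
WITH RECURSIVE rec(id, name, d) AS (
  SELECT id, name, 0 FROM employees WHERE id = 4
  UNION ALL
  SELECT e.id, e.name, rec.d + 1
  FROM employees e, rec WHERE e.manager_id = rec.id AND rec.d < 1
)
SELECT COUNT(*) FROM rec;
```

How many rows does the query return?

3

Base: id=4 (Frank) at d 0.
Iteration 1: rows with manager_id in {4} -> Eve (id 6, d 1), Pam (id 9, d 1).
Iteration 2: d < 1 fails for all current rows; recursion stops.
Total rows emitted: 3.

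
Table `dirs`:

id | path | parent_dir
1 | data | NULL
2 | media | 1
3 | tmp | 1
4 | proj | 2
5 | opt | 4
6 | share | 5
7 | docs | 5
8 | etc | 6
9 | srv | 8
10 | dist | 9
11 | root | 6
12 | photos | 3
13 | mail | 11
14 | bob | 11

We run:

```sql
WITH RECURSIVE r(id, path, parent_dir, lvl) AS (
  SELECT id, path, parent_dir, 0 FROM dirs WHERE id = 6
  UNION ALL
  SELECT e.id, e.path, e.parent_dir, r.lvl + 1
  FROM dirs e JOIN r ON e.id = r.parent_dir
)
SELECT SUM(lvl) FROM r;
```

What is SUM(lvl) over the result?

Base: id=6 (share), parent_dir=5, lvl 0.
Iteration 1: join on id=5 -> opt (id 5, parent_dir=4, lvl 1).
Iteration 2: join on id=4 -> proj (id 4, parent_dir=2, lvl 2).
Iteration 3: join on id=2 -> media (id 2, parent_dir=1, lvl 3).
Iteration 4: join on id=1 -> data (id 1, parent_dir=NULL, lvl 4).
Iteration 5: parent_dir is NULL; no match; recursion stops.
SUM(lvl) = 0 + 1 + 2 + 3 + 4 = 10.

10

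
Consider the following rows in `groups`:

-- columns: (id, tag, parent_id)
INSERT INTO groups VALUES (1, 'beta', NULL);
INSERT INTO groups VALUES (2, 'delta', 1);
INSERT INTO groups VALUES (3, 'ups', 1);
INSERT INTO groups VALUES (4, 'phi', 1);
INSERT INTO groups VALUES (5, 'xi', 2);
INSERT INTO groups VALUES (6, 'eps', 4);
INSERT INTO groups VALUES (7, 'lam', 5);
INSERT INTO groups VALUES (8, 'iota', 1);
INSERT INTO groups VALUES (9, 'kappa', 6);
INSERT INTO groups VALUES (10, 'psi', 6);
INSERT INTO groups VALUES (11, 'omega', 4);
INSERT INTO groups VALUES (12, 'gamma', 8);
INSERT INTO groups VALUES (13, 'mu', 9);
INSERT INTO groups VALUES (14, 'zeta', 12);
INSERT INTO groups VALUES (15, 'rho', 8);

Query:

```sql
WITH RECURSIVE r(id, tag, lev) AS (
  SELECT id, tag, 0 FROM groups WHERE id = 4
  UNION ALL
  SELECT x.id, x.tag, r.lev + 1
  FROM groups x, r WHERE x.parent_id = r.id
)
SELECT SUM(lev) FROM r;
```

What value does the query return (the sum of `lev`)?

Base: id=4 (phi) at lev 0.
Iteration 1: rows with parent_id in {4} -> eps (id 6, lev 1), omega (id 11, lev 1).
Iteration 2: rows with parent_id in {6,11} -> kappa (id 9, lev 2), psi (id 10, lev 2).
Iteration 3: rows with parent_id in {9,10} -> mu (id 13, lev 3).
Iteration 4: no rows with parent_id in {13}; recursion stops.
SUM(lev) = 0 + 1 + 1 + 2 + 2 + 3 = 9.

9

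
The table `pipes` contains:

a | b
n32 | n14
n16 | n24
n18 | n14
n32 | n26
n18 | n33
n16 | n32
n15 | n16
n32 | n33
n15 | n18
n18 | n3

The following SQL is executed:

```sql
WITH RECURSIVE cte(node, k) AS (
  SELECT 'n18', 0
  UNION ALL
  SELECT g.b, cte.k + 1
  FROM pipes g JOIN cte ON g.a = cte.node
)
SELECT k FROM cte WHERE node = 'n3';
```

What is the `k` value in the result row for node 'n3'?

1

Base: (n18, k=0).
Iteration 1: edges from {n18} -> (n14, k=1), (n3, k=1), (n33, k=1).
Iteration 2: no outgoing edges from {n14,n3,n33}; recursion stops.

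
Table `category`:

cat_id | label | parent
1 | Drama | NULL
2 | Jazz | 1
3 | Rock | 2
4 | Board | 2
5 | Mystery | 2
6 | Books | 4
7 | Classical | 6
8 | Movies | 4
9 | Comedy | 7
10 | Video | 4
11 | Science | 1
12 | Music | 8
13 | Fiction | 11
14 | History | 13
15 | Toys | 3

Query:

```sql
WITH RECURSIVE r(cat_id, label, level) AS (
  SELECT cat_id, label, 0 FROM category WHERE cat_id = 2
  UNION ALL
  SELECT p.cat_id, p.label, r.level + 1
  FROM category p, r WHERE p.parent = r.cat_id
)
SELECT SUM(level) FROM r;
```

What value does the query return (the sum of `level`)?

Base: cat_id=2 (Jazz) at level 0.
Iteration 1: rows with parent in {2} -> Rock (id 3, level 1), Board (id 4, level 1), Mystery (id 5, level 1).
Iteration 2: rows with parent in {3,4,5} -> Books (id 6, level 2), Movies (id 8, level 2), Video (id 10, level 2), Toys (id 15, level 2).
Iteration 3: rows with parent in {6,8,10,15} -> Classical (id 7, level 3), Music (id 12, level 3).
Iteration 4: rows with parent in {7,12} -> Comedy (id 9, level 4).
Iteration 5: no rows with parent in {9}; recursion stops.
SUM(level) = 0 + 1 + 1 + 1 + 2 + 2 + 2 + 2 + 3 + 3 + 4 = 21.

21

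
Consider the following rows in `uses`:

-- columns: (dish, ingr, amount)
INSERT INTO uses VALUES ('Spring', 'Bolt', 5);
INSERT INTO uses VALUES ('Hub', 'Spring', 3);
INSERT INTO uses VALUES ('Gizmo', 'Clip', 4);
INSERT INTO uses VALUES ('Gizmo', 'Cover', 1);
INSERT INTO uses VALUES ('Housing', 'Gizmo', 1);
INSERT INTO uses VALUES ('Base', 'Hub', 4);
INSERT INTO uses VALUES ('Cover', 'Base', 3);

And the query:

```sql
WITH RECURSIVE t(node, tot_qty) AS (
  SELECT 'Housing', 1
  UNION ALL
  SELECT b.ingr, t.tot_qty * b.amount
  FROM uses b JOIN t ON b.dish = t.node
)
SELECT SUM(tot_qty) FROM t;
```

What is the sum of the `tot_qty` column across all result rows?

238

Base: (Housing, tot_qty=1).
Iteration 1: components of {Housing} -> Gizmo = 1*1 = 1.
Iteration 2: components of {Gizmo} -> Clip = 1*4 = 4, Cover = 1*1 = 1.
Iteration 3: components of {Clip,Cover} -> Base = 1*3 = 3.
Iteration 4: components of {Base} -> Hub = 3*4 = 12.
Iteration 5: components of {Hub} -> Spring = 12*3 = 36.
Iteration 6: components of {Spring} -> Bolt = 36*5 = 180.
Iteration 7: no further components; recursion stops.
SUM(tot_qty) = 1 + 1 + 1 + 4 + 3 + 12 + 36 + 180 = 238.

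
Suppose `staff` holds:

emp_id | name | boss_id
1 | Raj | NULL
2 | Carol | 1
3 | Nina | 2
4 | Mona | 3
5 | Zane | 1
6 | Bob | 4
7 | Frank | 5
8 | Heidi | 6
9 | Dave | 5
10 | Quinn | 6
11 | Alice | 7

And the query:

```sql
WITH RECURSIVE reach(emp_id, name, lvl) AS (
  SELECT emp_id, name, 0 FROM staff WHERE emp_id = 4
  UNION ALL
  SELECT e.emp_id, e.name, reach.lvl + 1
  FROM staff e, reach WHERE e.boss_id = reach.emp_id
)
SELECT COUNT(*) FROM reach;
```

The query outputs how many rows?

4

Base: emp_id=4 (Mona) at lvl 0.
Iteration 1: rows with boss_id in {4} -> Bob (id 6, lvl 1).
Iteration 2: rows with boss_id in {6} -> Heidi (id 8, lvl 2), Quinn (id 10, lvl 2).
Iteration 3: no rows with boss_id in {8,10}; recursion stops.
Total rows emitted: 4.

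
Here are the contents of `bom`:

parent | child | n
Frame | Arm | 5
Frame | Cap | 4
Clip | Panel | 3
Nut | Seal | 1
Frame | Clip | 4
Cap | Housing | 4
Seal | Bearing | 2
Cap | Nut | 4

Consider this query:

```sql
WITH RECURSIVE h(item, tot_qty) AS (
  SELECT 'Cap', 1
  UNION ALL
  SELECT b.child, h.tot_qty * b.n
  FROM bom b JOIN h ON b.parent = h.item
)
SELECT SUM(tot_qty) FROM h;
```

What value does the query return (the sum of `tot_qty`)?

21

Base: (Cap, tot_qty=1).
Iteration 1: components of {Cap} -> Housing = 1*4 = 4, Nut = 1*4 = 4.
Iteration 2: components of {Housing,Nut} -> Seal = 4*1 = 4.
Iteration 3: components of {Seal} -> Bearing = 4*2 = 8.
Iteration 4: no further components; recursion stops.
SUM(tot_qty) = 1 + 4 + 4 + 4 + 8 = 21.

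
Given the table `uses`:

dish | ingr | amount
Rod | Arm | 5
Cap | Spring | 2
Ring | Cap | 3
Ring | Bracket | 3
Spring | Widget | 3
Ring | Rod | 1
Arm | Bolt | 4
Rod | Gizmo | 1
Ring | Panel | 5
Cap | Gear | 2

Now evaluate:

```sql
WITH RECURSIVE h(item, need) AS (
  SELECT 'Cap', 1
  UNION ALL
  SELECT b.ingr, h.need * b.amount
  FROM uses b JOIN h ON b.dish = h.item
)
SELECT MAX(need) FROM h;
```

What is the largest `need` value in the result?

Base: (Cap, need=1).
Iteration 1: components of {Cap} -> Gear = 1*2 = 2, Spring = 1*2 = 2.
Iteration 2: components of {Gear,Spring} -> Widget = 2*3 = 6.
Iteration 3: no further components; recursion stops.
need values: 1, 2, 2, 6; the maximum is 6.

6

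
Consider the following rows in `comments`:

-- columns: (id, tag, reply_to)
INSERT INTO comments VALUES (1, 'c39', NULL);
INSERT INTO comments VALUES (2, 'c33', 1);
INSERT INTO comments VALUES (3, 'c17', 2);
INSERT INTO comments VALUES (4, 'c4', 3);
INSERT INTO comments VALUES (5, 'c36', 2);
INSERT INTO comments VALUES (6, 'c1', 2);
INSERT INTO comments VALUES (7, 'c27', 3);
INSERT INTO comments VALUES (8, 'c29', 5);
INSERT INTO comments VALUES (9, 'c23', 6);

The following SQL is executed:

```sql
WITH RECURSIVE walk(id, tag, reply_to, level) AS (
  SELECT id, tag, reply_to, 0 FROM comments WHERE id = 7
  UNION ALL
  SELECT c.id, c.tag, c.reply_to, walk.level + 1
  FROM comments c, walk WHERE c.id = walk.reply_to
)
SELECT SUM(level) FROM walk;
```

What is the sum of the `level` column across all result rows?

6

Base: id=7 (c27), reply_to=3, level 0.
Iteration 1: join on id=3 -> c17 (id 3, reply_to=2, level 1).
Iteration 2: join on id=2 -> c33 (id 2, reply_to=1, level 2).
Iteration 3: join on id=1 -> c39 (id 1, reply_to=NULL, level 3).
Iteration 4: reply_to is NULL; no match; recursion stops.
SUM(level) = 0 + 1 + 2 + 3 = 6.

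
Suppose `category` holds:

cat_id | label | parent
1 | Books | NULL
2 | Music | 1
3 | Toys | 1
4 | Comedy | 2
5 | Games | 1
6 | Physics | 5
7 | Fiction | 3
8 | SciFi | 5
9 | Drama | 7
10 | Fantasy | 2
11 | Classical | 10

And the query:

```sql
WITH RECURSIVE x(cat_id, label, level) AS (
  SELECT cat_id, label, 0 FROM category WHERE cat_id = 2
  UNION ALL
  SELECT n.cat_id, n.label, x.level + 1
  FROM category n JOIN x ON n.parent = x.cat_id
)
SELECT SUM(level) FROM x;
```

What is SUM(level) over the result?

4

Base: cat_id=2 (Music) at level 0.
Iteration 1: rows with parent in {2} -> Comedy (id 4, level 1), Fantasy (id 10, level 1).
Iteration 2: rows with parent in {4,10} -> Classical (id 11, level 2).
Iteration 3: no rows with parent in {11}; recursion stops.
SUM(level) = 0 + 1 + 1 + 2 = 4.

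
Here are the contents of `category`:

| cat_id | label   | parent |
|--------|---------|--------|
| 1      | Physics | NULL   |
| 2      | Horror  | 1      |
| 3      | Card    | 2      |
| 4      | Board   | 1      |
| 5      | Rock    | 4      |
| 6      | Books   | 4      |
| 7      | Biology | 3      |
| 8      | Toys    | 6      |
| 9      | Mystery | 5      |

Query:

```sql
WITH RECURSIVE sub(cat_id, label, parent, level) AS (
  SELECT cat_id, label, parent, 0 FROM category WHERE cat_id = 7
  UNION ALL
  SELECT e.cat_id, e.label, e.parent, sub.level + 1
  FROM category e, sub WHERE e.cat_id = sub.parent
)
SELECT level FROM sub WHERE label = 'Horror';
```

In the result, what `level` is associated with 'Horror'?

Base: cat_id=7 (Biology), parent=3, level 0.
Iteration 1: join on cat_id=3 -> Card (id 3, parent=2, level 1).
Iteration 2: join on cat_id=2 -> Horror (id 2, parent=1, level 2).
Iteration 3: join on cat_id=1 -> Physics (id 1, parent=NULL, level 3).
Iteration 4: parent is NULL; no match; recursion stops.

2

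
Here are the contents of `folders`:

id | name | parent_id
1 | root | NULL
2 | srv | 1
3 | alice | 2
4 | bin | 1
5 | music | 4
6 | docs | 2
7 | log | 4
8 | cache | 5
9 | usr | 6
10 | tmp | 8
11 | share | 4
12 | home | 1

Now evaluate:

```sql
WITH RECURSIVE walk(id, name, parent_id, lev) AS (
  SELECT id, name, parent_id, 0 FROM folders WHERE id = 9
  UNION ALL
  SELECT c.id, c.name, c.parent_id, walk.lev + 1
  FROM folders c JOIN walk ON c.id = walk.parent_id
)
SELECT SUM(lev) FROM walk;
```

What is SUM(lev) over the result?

Base: id=9 (usr), parent_id=6, lev 0.
Iteration 1: join on id=6 -> docs (id 6, parent_id=2, lev 1).
Iteration 2: join on id=2 -> srv (id 2, parent_id=1, lev 2).
Iteration 3: join on id=1 -> root (id 1, parent_id=NULL, lev 3).
Iteration 4: parent_id is NULL; no match; recursion stops.
SUM(lev) = 0 + 1 + 2 + 3 = 6.

6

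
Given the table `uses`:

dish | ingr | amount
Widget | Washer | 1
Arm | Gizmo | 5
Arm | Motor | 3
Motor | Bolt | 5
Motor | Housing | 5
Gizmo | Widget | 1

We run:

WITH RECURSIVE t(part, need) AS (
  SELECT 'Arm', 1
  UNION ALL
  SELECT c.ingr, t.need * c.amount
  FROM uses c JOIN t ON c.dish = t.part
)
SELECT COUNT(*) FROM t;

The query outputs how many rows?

Base: (Arm, need=1).
Iteration 1: components of {Arm} -> Gizmo = 1*5 = 5, Motor = 1*3 = 3.
Iteration 2: components of {Gizmo,Motor} -> Bolt = 3*5 = 15, Housing = 3*5 = 15, Widget = 5*1 = 5.
Iteration 3: components of {Bolt,Housing,Widget} -> Washer = 5*1 = 5.
Iteration 4: no further components; recursion stops.
Total rows emitted: 7.

7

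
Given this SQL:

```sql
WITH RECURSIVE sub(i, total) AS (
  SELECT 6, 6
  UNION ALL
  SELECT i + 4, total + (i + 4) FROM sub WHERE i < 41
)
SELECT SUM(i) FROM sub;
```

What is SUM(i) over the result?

240

Base: i=6, total=6.
Iteration 1: 6 < 41 holds -> i = 6 + 4 = 10, total = 6 + 10 = 16.
Iteration 2: 10 < 41 holds -> i = 10 + 4 = 14, total = 16 + 14 = 30.
Iteration 3: 14 < 41 holds -> i = 14 + 4 = 18, total = 30 + 18 = 48.
Iteration 4: 18 < 41 holds -> i = 18 + 4 = 22, total = 48 + 22 = 70.
Iteration 5: 22 < 41 holds -> i = 22 + 4 = 26, total = 70 + 26 = 96.
Iteration 6: 26 < 41 holds -> i = 26 + 4 = 30, total = 96 + 30 = 126.
Iteration 7: 30 < 41 holds -> i = 30 + 4 = 34, total = 126 + 34 = 160.
Iteration 8: 34 < 41 holds -> i = 34 + 4 = 38, total = 160 + 38 = 198.
Iteration 9: 38 < 41 holds -> i = 38 + 4 = 42, total = 198 + 42 = 240.
Iteration 10: 42 < 41 fails; recursion stops.
SUM(i) = 6 + 10 + 14 + 18 + 22 + 26 + 30 + 34 + 38 + 42 = 240.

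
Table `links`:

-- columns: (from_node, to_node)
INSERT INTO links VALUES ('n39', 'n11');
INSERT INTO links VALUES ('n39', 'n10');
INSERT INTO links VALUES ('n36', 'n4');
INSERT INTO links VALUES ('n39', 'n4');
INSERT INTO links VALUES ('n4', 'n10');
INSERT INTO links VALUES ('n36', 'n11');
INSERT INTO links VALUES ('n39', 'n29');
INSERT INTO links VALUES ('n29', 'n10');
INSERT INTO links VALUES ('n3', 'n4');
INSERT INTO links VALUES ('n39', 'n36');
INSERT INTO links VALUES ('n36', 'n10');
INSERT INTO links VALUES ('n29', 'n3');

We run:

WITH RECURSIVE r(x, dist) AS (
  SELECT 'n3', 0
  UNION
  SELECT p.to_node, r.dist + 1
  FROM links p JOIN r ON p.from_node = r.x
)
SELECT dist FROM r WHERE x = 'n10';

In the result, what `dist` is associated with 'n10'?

2

Base: (n3, dist=0).
Iteration 1: edges from {n3} -> (n4, dist=1).
Iteration 2: edges from {n4} -> (n10, dist=2).
Iteration 3: no outgoing edges from {n10}; recursion stops.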